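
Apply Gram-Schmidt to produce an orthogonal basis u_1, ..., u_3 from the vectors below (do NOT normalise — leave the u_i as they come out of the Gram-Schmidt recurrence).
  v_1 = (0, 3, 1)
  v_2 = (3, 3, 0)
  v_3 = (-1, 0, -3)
Orthogonal basis:
  u_1 = (0, 3, 1)
  u_2 = (3, 3/10, -9/10)
  u_3 = (-10/11, 10/11, -30/11)

Apply the Gram-Schmidt recurrence
  u_1 = v_1
  u_i = v_i − Σ_{j<i} ((v_i · u_j) / (u_j · u_j)) · u_j.

Step by step this gives:
  u_1 = (0, 3, 1)
  u_2 = (3, 3/10, -9/10)
  u_3 = (-10/11, 10/11, -30/11)

Orthogonality check:
  u_2 · u_1 = 0 (should be 0)
  u_3 · u_1 = 0 (should be 0)
  u_3 · u_2 = 0 (should be 0)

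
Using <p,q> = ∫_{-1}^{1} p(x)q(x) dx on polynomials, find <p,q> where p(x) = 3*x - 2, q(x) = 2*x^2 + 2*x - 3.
<p,q> = 40/3

Expand the product: p(x)·q(x) = 6*x^3 + 2*x^2 - 13*x + 6.
∫_{-1}^{1} of each monomial x^k gives [2/(k+1) if k even, 0 if k odd]. Integrating term-by-term (or equivalently evaluating the antiderivative F(x) = 3*x^4/2 + 2*x^3/3 - 13*x^2/2 + 6*x at the endpoints):
  F(1) − F(−1) = 5/3 − (-35/3) = 40/3.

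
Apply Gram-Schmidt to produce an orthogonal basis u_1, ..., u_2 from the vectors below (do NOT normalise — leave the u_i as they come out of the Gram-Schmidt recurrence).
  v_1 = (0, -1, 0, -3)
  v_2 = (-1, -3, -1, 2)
Orthogonal basis:
  u_1 = (0, -1, 0, -3)
  u_2 = (-1, -33/10, -1, 11/10)

Apply the Gram-Schmidt recurrence
  u_1 = v_1
  u_i = v_i − Σ_{j<i} ((v_i · u_j) / (u_j · u_j)) · u_j.

Step by step this gives:
  u_1 = (0, -1, 0, -3)
  u_2 = (-1, -33/10, -1, 11/10)

Orthogonality check:
  u_2 · u_1 = 0 (should be 0)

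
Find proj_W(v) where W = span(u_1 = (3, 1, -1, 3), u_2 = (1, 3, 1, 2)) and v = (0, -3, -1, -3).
proj_W(v) = (-166/179, -586/179, -210/179, -365/179)

Set up U = [u_1 | ... | u_2] ∈ R^(4×2). The projector onto W = col(U) is P = U (U^T U)^(-1) U^T.
Compute U^T U =
  [20, 11]
  [11, 15],
and U^T v = (-11, -16).
Solve U^T U · c = U^T v for the coefficients: c = (11/179, -199/179). The projection is proj_W(v) = U c.
Check: (v - proj_W(v)) · u_1 = 0  (should be 0).
Check: (v - proj_W(v)) · u_2 = 0  (should be 0).
Result: proj_W(v) = (-166/179, -586/179, -210/179, -365/179).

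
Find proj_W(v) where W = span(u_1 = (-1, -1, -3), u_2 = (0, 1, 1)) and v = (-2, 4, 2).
proj_W(v) = (-4/3, 13/3, 5/3)

Set up U = [u_1 | ... | u_2] ∈ R^(3×2). The projector onto W = col(U) is P = U (U^T U)^(-1) U^T.
Compute U^T U =
  [11, -4]
  [-4, 2],
and U^T v = (-8, 6).
Solve U^T U · c = U^T v for the coefficients: c = (4/3, 17/3). The projection is proj_W(v) = U c.
Check: (v - proj_W(v)) · u_1 = 0  (should be 0).
Check: (v - proj_W(v)) · u_2 = 0  (should be 0).
Result: proj_W(v) = (-4/3, 13/3, 5/3).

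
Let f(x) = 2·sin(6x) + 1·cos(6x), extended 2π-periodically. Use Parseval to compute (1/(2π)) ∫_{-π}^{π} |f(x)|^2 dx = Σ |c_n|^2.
Σ |c_n|^2 = 5/2

Expand |f|^2 and use orthogonality of {sin(nx), cos(mx)} on [-π, π]:
  ∫_{-π}^{π} sin(nx)^2 dx = π, ∫ cos(mx)^2 dx = π, and cross terms integrate to 0.
So ∫_{-π}^{π} f(x)^2 dx = 2^2 · π + 1^2 · π = (4 + 1)π.
Divide by 2π: (4 + 1)/2 = 5/2.
By Parseval, this equals Σ |c_n|^2.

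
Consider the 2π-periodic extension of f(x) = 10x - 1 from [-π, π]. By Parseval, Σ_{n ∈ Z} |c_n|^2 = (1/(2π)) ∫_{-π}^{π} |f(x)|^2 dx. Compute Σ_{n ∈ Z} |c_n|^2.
Σ |c_n|^2 = 100π^2/3 + 1

Expand and integrate term by term over [-π, π]:
  ∫ (10x)^2 dx = 100·(2π^3/3); ∫ 2·10·(-1)·x dx = 0 (odd integrand); ∫ (-1)^2 dx = 1·2π.
So (1/(2π)) ∫_{-π}^{π} (10x - 1)^2 dx = 100π^2/3 + 1 = 100π^2/3 + 1.
Parseval ⇒ Σ |c_n|^2 = 100π^2/3 + 1.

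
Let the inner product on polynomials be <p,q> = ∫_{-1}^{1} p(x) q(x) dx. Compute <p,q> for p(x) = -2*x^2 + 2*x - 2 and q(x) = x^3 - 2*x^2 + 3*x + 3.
<p,q> = -104/15

Expand the product: p(x)·q(x) = -2*x^5 + 6*x^4 - 12*x^3 + 4*x^2 - 6.
∫_{-1}^{1} of each monomial x^k gives [2/(k+1) if k even, 0 if k odd]. Integrating term-by-term (or equivalently evaluating the antiderivative F(x) = -x^6/3 + 6*x^5/5 - 3*x^4 + 4*x^3/3 - 6*x at the endpoints):
  F(1) − F(−1) = -34/5 − (2/15) = -104/15.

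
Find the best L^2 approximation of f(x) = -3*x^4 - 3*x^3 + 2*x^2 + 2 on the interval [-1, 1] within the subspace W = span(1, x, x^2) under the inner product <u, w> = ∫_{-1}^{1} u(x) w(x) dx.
g(x) = -4*x^2/7 - 9*x/5 + 79/35

The best approximation g ∈ W is the orthogonal projection of f onto W. Writing g = a_0 + a_1 x + a_2 x^2, the coefficients solve the normal equations G · a = b where
  G_{ij} = <φ_i, φ_j> and b_i = <f, φ_i>, with φ_0 = 1, φ_1 = x, φ_2 = x^2.
G =
  [2, 0, 2/3]
  [0, 2/3, 0]
  [2/3, 0, 2/5],
b = (62/15, -6/5, 134/105).
Solving gives a_0 = 79/35, a_1 = -9/5, a_2 = -4/7, so
  g(x) = -4*x^2/7 - 9*x/5 + 79/35.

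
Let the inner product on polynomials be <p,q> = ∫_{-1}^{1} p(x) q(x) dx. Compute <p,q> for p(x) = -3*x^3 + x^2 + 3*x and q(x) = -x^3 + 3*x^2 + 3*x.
<p,q> = 114/35

Expand the product: p(x)·q(x) = 3*x^6 - 10*x^5 - 9*x^4 + 12*x^3 + 9*x^2.
∫_{-1}^{1} of each monomial x^k gives [2/(k+1) if k even, 0 if k odd]. Integrating term-by-term (or equivalently evaluating the antiderivative F(x) = 3*x^7/7 - 5*x^6/3 - 9*x^5/5 + 3*x^4 + 3*x^3 at the endpoints):
  F(1) − F(−1) = 311/105 − (-31/105) = 114/35.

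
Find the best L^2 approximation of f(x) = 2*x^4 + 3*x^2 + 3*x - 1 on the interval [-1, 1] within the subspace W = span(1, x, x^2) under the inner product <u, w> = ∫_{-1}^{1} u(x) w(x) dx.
g(x) = 33*x^2/7 + 3*x - 41/35

The best approximation g ∈ W is the orthogonal projection of f onto W. Writing g = a_0 + a_1 x + a_2 x^2, the coefficients solve the normal equations G · a = b where
  G_{ij} = <φ_i, φ_j> and b_i = <f, φ_i>, with φ_0 = 1, φ_1 = x, φ_2 = x^2.
G =
  [2, 0, 2/3]
  [0, 2/3, 0]
  [2/3, 0, 2/5],
b = (4/5, 2, 116/105).
Solving gives a_0 = -41/35, a_1 = 3, a_2 = 33/7, so
  g(x) = 33*x^2/7 + 3*x - 41/35.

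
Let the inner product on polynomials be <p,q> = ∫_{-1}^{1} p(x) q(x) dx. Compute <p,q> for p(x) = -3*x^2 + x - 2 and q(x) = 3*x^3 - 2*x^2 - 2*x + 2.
<p,q> = -106/15

Expand the product: p(x)·q(x) = -9*x^5 + 9*x^4 - 2*x^3 - 4*x^2 + 6*x - 4.
∫_{-1}^{1} of each monomial x^k gives [2/(k+1) if k even, 0 if k odd]. Integrating term-by-term (or equivalently evaluating the antiderivative F(x) = -3*x^6/2 + 9*x^5/5 - x^4/2 - 4*x^3/3 + 3*x^2 - 4*x at the endpoints):
  F(1) − F(−1) = -38/15 − (68/15) = -106/15.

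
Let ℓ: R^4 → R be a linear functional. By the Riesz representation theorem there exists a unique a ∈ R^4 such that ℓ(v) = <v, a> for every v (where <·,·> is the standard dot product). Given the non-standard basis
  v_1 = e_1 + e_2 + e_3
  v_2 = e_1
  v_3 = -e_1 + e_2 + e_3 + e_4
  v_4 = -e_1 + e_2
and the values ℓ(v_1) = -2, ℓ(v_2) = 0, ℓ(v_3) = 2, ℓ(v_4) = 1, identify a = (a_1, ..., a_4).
a = (0, 1, -3, 4)

Write a = (a_1, ..., a_4) in the standard basis. For each basis vector v_i, ℓ(v_i) = <v_i, a> is a linear equation in the a_j's. Collect the n equations into a matrix system V a = ℓ, where row i of V is v_i (expressed in the standard basis). Since V is invertible (lower-triangular with 1s on the diagonal, up to permutation), solve by back-substitution:
  V =
[[1, 1, 1, 0],
 [1, 0, 0, 0],
 [-1, 1, 1, 1],
 [-1, 1, 0, 0]]
  V a = (-2, 0, 2, 1)
Solving gives a = (0, 1, -3, 4).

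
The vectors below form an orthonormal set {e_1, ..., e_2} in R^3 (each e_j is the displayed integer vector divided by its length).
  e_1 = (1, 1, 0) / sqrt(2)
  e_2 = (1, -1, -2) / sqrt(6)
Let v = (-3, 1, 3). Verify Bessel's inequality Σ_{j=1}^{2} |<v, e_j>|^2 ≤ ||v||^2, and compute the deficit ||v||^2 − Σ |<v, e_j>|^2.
Σ |<v, e_j>|^2 = 56/3; ||v||^2 = 19; deficit = 1/3

Write each e_j = u_j / sqrt(<u_j, u_j>) where u_j is the displayed integer vector. Then <v, e_j> = <v, u_j> / sqrt(<u_j, u_j>), so |<v, e_j>|^2 = <v, u_j>^2 / <u_j, u_j>.
Coefficients: <v, e_1> = -2/sqrt(2), <v, e_2> = -10/sqrt(6).
Square and sum: Σ |<v, e_j>|^2 = 56/3.
Compute ||v||^2 = v·v = 19.
Deficit = 19 − 56/3 = 1/3 ≥ 0, confirming Bessel's inequality. (The deficit equals ||v − Σ <v,e_j> e_j||^2, the squared distance from v to span{e_j}.)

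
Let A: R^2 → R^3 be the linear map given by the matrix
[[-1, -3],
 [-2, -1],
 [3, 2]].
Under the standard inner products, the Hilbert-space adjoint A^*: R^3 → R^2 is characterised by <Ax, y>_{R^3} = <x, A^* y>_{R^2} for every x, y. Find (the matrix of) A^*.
A^* = A^T =
[[-1, -2, 3],
 [-3, -1, 2]]

For real matrices with standard dot products, the defining identity <Ax, y> = <x, A^* y> gives (Ax)^T y = x^T (A^*) y, i.e. x^T A^T y = x^T (A^*) y. Since this holds for all x, y, we must have A^* = A^T. Therefore
A^* =
[[-1, -2, 3],
 [-3, -1, 2]].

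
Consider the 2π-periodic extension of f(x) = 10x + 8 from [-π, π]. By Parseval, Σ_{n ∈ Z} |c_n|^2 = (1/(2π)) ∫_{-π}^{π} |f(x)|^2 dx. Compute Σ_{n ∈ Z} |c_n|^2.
Σ |c_n|^2 = 100π^2/3 + 64

Expand and integrate term by term over [-π, π]:
  ∫ (10x)^2 dx = 100·(2π^3/3); ∫ 2·10·(8)·x dx = 0 (odd integrand); ∫ 8^2 dx = 64·2π.
So (1/(2π)) ∫_{-π}^{π} (10x + 8)^2 dx = 100π^2/3 + 64 = 100π^2/3 + 64.
Parseval ⇒ Σ |c_n|^2 = 100π^2/3 + 64.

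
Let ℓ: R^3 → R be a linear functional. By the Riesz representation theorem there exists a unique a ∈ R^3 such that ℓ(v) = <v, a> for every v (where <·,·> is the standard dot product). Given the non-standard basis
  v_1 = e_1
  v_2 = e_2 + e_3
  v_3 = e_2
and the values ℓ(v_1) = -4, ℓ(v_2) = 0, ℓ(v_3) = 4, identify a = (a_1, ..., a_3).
a = (-4, 4, -4)

Write a = (a_1, ..., a_3) in the standard basis. For each basis vector v_i, ℓ(v_i) = <v_i, a> is a linear equation in the a_j's. Collect the n equations into a matrix system V a = ℓ, where row i of V is v_i (expressed in the standard basis). Since V is invertible (lower-triangular with 1s on the diagonal, up to permutation), solve by back-substitution:
  V =
[[1, 0, 0],
 [0, 1, 1],
 [0, 1, 0]]
  V a = (-4, 0, 4)
Solving gives a = (-4, 4, -4).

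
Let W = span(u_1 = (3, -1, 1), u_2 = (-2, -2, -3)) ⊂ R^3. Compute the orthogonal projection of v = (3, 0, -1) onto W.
proj_W(v) = (13/6, -7/6, 1/3)

Set up U = [u_1 | ... | u_2] ∈ R^(3×2). The projector onto W = col(U) is P = U (U^T U)^(-1) U^T.
Compute U^T U =
  [11, -7]
  [-7, 17],
and U^T v = (8, -3).
Solve U^T U · c = U^T v for the coefficients: c = (5/6, 1/6). The projection is proj_W(v) = U c.
Check: (v - proj_W(v)) · u_1 = 0  (should be 0).
Check: (v - proj_W(v)) · u_2 = 0  (should be 0).
Result: proj_W(v) = (13/6, -7/6, 1/3).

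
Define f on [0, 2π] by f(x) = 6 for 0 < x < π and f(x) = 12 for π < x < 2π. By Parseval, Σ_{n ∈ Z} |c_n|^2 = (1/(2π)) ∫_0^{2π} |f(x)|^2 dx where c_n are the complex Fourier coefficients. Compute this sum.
Σ |c_n|^2 = 90

Parseval equates the L^2 energy of f (normalised by 1/(2π)) with the ℓ^2 sum of its Fourier coefficients: (1/(2π)) ∫_0^{2π} |f|^2 = Σ |c_n|^2.
Compute the left side: (1/(2π)) [∫_0^π 6^2 dx + ∫_π^{2π} 12^2 dx] = (1/(2π)) · (36π + 144π) = (36 + 144)/2 = 90.
So Σ_{n ∈ Z} |c_n|^2 = 90.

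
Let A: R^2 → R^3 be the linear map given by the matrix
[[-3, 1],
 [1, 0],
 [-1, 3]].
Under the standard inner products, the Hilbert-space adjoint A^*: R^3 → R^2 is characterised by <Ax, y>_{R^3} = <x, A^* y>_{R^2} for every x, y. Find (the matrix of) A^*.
A^* = A^T =
[[-3, 1, -1],
 [1, 0, 3]]

For real matrices with standard dot products, the defining identity <Ax, y> = <x, A^* y> gives (Ax)^T y = x^T (A^*) y, i.e. x^T A^T y = x^T (A^*) y. Since this holds for all x, y, we must have A^* = A^T. Therefore
A^* =
[[-3, 1, -1],
 [1, 0, 3]].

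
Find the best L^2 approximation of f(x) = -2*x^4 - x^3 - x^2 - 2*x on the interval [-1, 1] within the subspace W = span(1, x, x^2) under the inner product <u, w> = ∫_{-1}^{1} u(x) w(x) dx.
g(x) = -19*x^2/7 - 13*x/5 + 6/35

The best approximation g ∈ W is the orthogonal projection of f onto W. Writing g = a_0 + a_1 x + a_2 x^2, the coefficients solve the normal equations G · a = b where
  G_{ij} = <φ_i, φ_j> and b_i = <f, φ_i>, with φ_0 = 1, φ_1 = x, φ_2 = x^2.
G =
  [2, 0, 2/3]
  [0, 2/3, 0]
  [2/3, 0, 2/5],
b = (-22/15, -26/15, -34/35).
Solving gives a_0 = 6/35, a_1 = -13/5, a_2 = -19/7, so
  g(x) = -19*x^2/7 - 13*x/5 + 6/35.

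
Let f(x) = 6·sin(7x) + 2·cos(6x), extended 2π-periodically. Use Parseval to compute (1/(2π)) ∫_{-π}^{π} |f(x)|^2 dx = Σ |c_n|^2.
Σ |c_n|^2 = 20

Expand |f|^2 and use orthogonality of {sin(nx), cos(mx)} on [-π, π]:
  ∫_{-π}^{π} sin(nx)^2 dx = π, ∫ cos(mx)^2 dx = π, and cross terms integrate to 0.
So ∫_{-π}^{π} f(x)^2 dx = 6^2 · π + 2^2 · π = (36 + 4)π.
Divide by 2π: (36 + 4)/2 = 20.
By Parseval, this equals Σ |c_n|^2.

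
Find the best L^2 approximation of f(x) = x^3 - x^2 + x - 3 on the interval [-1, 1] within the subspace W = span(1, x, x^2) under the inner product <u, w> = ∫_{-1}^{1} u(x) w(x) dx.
g(x) = -x^2 + 8*x/5 - 3

The best approximation g ∈ W is the orthogonal projection of f onto W. Writing g = a_0 + a_1 x + a_2 x^2, the coefficients solve the normal equations G · a = b where
  G_{ij} = <φ_i, φ_j> and b_i = <f, φ_i>, with φ_0 = 1, φ_1 = x, φ_2 = x^2.
G =
  [2, 0, 2/3]
  [0, 2/3, 0]
  [2/3, 0, 2/5],
b = (-20/3, 16/15, -12/5).
Solving gives a_0 = -3, a_1 = 8/5, a_2 = -1, so
  g(x) = -x^2 + 8*x/5 - 3.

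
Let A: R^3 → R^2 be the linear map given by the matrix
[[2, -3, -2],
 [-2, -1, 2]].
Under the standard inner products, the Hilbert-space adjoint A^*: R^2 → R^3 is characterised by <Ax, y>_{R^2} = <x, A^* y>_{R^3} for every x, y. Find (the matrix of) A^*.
A^* = A^T =
[[2, -2],
 [-3, -1],
 [-2, 2]]

For real matrices with standard dot products, the defining identity <Ax, y> = <x, A^* y> gives (Ax)^T y = x^T (A^*) y, i.e. x^T A^T y = x^T (A^*) y. Since this holds for all x, y, we must have A^* = A^T. Therefore
A^* =
[[2, -2],
 [-3, -1],
 [-2, 2]].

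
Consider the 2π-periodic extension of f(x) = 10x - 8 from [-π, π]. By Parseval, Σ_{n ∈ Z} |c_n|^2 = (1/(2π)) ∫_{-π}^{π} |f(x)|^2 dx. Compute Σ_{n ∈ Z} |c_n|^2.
Σ |c_n|^2 = 100π^2/3 + 64

Expand and integrate term by term over [-π, π]:
  ∫ (10x)^2 dx = 100·(2π^3/3); ∫ 2·10·(-8)·x dx = 0 (odd integrand); ∫ (-8)^2 dx = 64·2π.
So (1/(2π)) ∫_{-π}^{π} (10x - 8)^2 dx = 100π^2/3 + 64 = 100π^2/3 + 64.
Parseval ⇒ Σ |c_n|^2 = 100π^2/3 + 64.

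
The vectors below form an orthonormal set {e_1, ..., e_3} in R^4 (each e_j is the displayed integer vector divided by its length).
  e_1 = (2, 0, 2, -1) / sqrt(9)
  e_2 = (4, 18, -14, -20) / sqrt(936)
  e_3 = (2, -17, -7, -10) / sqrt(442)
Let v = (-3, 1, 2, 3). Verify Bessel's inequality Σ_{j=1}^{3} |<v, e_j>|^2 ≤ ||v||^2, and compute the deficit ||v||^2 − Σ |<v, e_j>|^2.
Σ |<v, e_j>|^2 = 342/17; ||v||^2 = 23; deficit = 49/17

Write each e_j = u_j / sqrt(<u_j, u_j>) where u_j is the displayed integer vector. Then <v, e_j> = <v, u_j> / sqrt(<u_j, u_j>), so |<v, e_j>|^2 = <v, u_j>^2 / <u_j, u_j>.
Coefficients: <v, e_1> = -5/sqrt(9), <v, e_2> = -82/sqrt(936), <v, e_3> = -67/sqrt(442).
Square and sum: Σ |<v, e_j>|^2 = 342/17.
Compute ||v||^2 = v·v = 23.
Deficit = 23 − 342/17 = 49/17 ≥ 0, confirming Bessel's inequality. (The deficit equals ||v − Σ <v,e_j> e_j||^2, the squared distance from v to span{e_j}.)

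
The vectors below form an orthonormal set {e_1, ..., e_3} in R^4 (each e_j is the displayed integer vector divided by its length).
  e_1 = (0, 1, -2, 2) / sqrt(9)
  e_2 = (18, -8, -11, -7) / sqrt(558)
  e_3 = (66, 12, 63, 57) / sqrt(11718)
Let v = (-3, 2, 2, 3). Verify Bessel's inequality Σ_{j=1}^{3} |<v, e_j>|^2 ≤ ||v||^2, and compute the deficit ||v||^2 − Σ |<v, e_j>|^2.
Σ |<v, e_j>|^2 = 545/21; ||v||^2 = 26; deficit = 1/21

Write each e_j = u_j / sqrt(<u_j, u_j>) where u_j is the displayed integer vector. Then <v, e_j> = <v, u_j> / sqrt(<u_j, u_j>), so |<v, e_j>|^2 = <v, u_j>^2 / <u_j, u_j>.
Coefficients: <v, e_1> = 4/sqrt(9), <v, e_2> = -113/sqrt(558), <v, e_3> = 123/sqrt(11718).
Square and sum: Σ |<v, e_j>|^2 = 545/21.
Compute ||v||^2 = v·v = 26.
Deficit = 26 − 545/21 = 1/21 ≥ 0, confirming Bessel's inequality. (The deficit equals ||v − Σ <v,e_j> e_j||^2, the squared distance from v to span{e_j}.)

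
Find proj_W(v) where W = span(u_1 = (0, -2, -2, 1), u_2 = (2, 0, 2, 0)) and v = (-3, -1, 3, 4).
proj_W(v) = (0, 0, 0, 0)

Set up U = [u_1 | ... | u_2] ∈ R^(4×2). The projector onto W = col(U) is P = U (U^T U)^(-1) U^T.
Compute U^T U =
  [9, -4]
  [-4, 8],
and U^T v = (0, 0).
Solve U^T U · c = U^T v for the coefficients: c = (0, 0). The projection is proj_W(v) = U c.
Check: (v - proj_W(v)) · u_1 = 0  (should be 0).
Check: (v - proj_W(v)) · u_2 = 0  (should be 0).
Result: proj_W(v) = (0, 0, 0, 0).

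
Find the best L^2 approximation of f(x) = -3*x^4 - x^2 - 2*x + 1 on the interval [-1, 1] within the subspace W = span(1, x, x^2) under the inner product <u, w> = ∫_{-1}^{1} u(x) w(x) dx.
g(x) = -25*x^2/7 - 2*x + 44/35

The best approximation g ∈ W is the orthogonal projection of f onto W. Writing g = a_0 + a_1 x + a_2 x^2, the coefficients solve the normal equations G · a = b where
  G_{ij} = <φ_i, φ_j> and b_i = <f, φ_i>, with φ_0 = 1, φ_1 = x, φ_2 = x^2.
G =
  [2, 0, 2/3]
  [0, 2/3, 0]
  [2/3, 0, 2/5],
b = (2/15, -4/3, -62/105).
Solving gives a_0 = 44/35, a_1 = -2, a_2 = -25/7, so
  g(x) = -25*x^2/7 - 2*x + 44/35.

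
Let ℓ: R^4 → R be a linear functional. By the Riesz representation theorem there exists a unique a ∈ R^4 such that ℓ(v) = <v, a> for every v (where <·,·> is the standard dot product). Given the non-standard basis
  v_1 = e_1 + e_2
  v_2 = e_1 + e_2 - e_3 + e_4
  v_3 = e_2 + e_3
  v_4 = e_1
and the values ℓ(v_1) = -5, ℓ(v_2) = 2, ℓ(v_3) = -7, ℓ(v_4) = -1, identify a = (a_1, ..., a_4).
a = (-1, -4, -3, 4)

Write a = (a_1, ..., a_4) in the standard basis. For each basis vector v_i, ℓ(v_i) = <v_i, a> is a linear equation in the a_j's. Collect the n equations into a matrix system V a = ℓ, where row i of V is v_i (expressed in the standard basis). Since V is invertible (lower-triangular with 1s on the diagonal, up to permutation), solve by back-substitution:
  V =
[[1, 1, 0, 0],
 [1, 1, -1, 1],
 [0, 1, 1, 0],
 [1, 0, 0, 0]]
  V a = (-5, 2, -7, -1)
Solving gives a = (-1, -4, -3, 4).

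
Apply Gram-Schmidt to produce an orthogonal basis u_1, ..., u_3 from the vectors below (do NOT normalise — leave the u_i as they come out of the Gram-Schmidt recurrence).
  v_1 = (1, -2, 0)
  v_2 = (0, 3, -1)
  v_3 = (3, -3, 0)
Orthogonal basis:
  u_1 = (1, -2, 0)
  u_2 = (6/5, 3/5, -1)
  u_3 = (3/7, 3/14, 9/14)

Apply the Gram-Schmidt recurrence
  u_1 = v_1
  u_i = v_i − Σ_{j<i} ((v_i · u_j) / (u_j · u_j)) · u_j.

Step by step this gives:
  u_1 = (1, -2, 0)
  u_2 = (6/5, 3/5, -1)
  u_3 = (3/7, 3/14, 9/14)

Orthogonality check:
  u_2 · u_1 = 0 (should be 0)
  u_3 · u_1 = 0 (should be 0)
  u_3 · u_2 = 0 (should be 0)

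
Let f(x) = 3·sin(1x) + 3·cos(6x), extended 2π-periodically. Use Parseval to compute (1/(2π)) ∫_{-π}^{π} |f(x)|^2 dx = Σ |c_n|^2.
Σ |c_n|^2 = 9

Expand |f|^2 and use orthogonality of {sin(nx), cos(mx)} on [-π, π]:
  ∫_{-π}^{π} sin(nx)^2 dx = π, ∫ cos(mx)^2 dx = π, and cross terms integrate to 0.
So ∫_{-π}^{π} f(x)^2 dx = 3^2 · π + 3^2 · π = (9 + 9)π.
Divide by 2π: (9 + 9)/2 = 9.
By Parseval, this equals Σ |c_n|^2.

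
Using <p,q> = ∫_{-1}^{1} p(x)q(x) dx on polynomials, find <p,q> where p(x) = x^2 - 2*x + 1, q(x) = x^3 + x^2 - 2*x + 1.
<p,q> = 28/5

Expand the product: p(x)·q(x) = x^5 - x^4 - 3*x^3 + 6*x^2 - 4*x + 1.
∫_{-1}^{1} of each monomial x^k gives [2/(k+1) if k even, 0 if k odd]. Integrating term-by-term (or equivalently evaluating the antiderivative F(x) = x^6/6 - x^5/5 - 3*x^4/4 + 2*x^3 - 2*x^2 + x at the endpoints):
  F(1) − F(−1) = 13/60 − (-323/60) = 28/5.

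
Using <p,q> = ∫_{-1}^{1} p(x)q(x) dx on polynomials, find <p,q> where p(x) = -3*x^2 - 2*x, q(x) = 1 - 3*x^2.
<p,q> = 8/5

Expand the product: p(x)·q(x) = 9*x^4 + 6*x^3 - 3*x^2 - 2*x.
∫_{-1}^{1} of each monomial x^k gives [2/(k+1) if k even, 0 if k odd]. Integrating term-by-term (or equivalently evaluating the antiderivative F(x) = 9*x^5/5 + 3*x^4/2 - x^3 - x^2 at the endpoints):
  F(1) − F(−1) = 13/10 − (-3/10) = 8/5.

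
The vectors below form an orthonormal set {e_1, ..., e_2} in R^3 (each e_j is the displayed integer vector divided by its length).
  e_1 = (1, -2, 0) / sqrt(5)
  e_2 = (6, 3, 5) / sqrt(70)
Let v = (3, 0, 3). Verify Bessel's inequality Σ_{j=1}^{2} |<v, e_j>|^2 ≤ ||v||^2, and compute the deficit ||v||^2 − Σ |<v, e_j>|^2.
Σ |<v, e_j>|^2 = 243/14; ||v||^2 = 18; deficit = 9/14

Write each e_j = u_j / sqrt(<u_j, u_j>) where u_j is the displayed integer vector. Then <v, e_j> = <v, u_j> / sqrt(<u_j, u_j>), so |<v, e_j>|^2 = <v, u_j>^2 / <u_j, u_j>.
Coefficients: <v, e_1> = 3/sqrt(5), <v, e_2> = 33/sqrt(70).
Square and sum: Σ |<v, e_j>|^2 = 243/14.
Compute ||v||^2 = v·v = 18.
Deficit = 18 − 243/14 = 9/14 ≥ 0, confirming Bessel's inequality. (The deficit equals ||v − Σ <v,e_j> e_j||^2, the squared distance from v to span{e_j}.)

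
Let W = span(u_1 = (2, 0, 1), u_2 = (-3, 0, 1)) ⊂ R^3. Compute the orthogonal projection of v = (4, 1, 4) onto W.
proj_W(v) = (4, 0, 4)

Set up U = [u_1 | ... | u_2] ∈ R^(3×2). The projector onto W = col(U) is P = U (U^T U)^(-1) U^T.
Compute U^T U =
  [5, -5]
  [-5, 10],
and U^T v = (12, -8).
Solve U^T U · c = U^T v for the coefficients: c = (16/5, 4/5). The projection is proj_W(v) = U c.
Check: (v - proj_W(v)) · u_1 = 0  (should be 0).
Check: (v - proj_W(v)) · u_2 = 0  (should be 0).
Result: proj_W(v) = (4, 0, 4).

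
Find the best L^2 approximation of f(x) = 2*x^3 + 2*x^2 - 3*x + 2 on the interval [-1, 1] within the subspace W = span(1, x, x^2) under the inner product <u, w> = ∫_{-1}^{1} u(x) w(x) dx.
g(x) = 2*x^2 - 9*x/5 + 2

The best approximation g ∈ W is the orthogonal projection of f onto W. Writing g = a_0 + a_1 x + a_2 x^2, the coefficients solve the normal equations G · a = b where
  G_{ij} = <φ_i, φ_j> and b_i = <f, φ_i>, with φ_0 = 1, φ_1 = x, φ_2 = x^2.
G =
  [2, 0, 2/3]
  [0, 2/3, 0]
  [2/3, 0, 2/5],
b = (16/3, -6/5, 32/15).
Solving gives a_0 = 2, a_1 = -9/5, a_2 = 2, so
  g(x) = 2*x^2 - 9*x/5 + 2.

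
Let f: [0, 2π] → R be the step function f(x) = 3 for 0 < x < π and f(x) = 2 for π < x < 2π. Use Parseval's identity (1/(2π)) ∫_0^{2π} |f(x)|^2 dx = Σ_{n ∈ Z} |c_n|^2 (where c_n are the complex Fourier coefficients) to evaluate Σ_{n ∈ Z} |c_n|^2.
Σ |c_n|^2 = 13/2

Parseval equates the L^2 energy of f (normalised by 1/(2π)) with the ℓ^2 sum of its Fourier coefficients: (1/(2π)) ∫_0^{2π} |f|^2 = Σ |c_n|^2.
Compute the left side: (1/(2π)) [∫_0^π 3^2 dx + ∫_π^{2π} 2^2 dx] = (1/(2π)) · (9π + 4π) = (9 + 4)/2 = 13/2.
So Σ_{n ∈ Z} |c_n|^2 = 13/2.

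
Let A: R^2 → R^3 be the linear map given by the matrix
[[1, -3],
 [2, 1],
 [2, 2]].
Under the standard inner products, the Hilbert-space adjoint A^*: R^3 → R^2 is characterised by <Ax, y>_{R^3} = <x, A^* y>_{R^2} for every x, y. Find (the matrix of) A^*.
A^* = A^T =
[[1, 2, 2],
 [-3, 1, 2]]

For real matrices with standard dot products, the defining identity <Ax, y> = <x, A^* y> gives (Ax)^T y = x^T (A^*) y, i.e. x^T A^T y = x^T (A^*) y. Since this holds for all x, y, we must have A^* = A^T. Therefore
A^* =
[[1, 2, 2],
 [-3, 1, 2]].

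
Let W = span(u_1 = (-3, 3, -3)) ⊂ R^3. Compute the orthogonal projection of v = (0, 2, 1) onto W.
proj_W(v) = (-1/3, 1/3, -1/3)

Set up U = [u_1 | ... | u_1] ∈ R^(3×1). The projector onto W = col(U) is P = U (U^T U)^(-1) U^T.
Compute U^T U =
  [27],
and U^T v = (3).
Solve U^T U · c = U^T v for the coefficients: c = (1/9). The projection is proj_W(v) = U c.
Check: (v - proj_W(v)) · u_1 = 0  (should be 0).
Result: proj_W(v) = (-1/3, 1/3, -1/3).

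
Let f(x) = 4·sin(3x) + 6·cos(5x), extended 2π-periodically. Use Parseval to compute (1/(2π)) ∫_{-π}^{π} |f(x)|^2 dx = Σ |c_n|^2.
Σ |c_n|^2 = 26

Expand |f|^2 and use orthogonality of {sin(nx), cos(mx)} on [-π, π]:
  ∫_{-π}^{π} sin(nx)^2 dx = π, ∫ cos(mx)^2 dx = π, and cross terms integrate to 0.
So ∫_{-π}^{π} f(x)^2 dx = 4^2 · π + 6^2 · π = (16 + 36)π.
Divide by 2π: (16 + 36)/2 = 26.
By Parseval, this equals Σ |c_n|^2.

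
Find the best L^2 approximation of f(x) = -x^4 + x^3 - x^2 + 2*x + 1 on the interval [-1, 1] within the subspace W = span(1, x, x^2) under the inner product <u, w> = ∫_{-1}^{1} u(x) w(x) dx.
g(x) = -13*x^2/7 + 13*x/5 + 38/35

The best approximation g ∈ W is the orthogonal projection of f onto W. Writing g = a_0 + a_1 x + a_2 x^2, the coefficients solve the normal equations G · a = b where
  G_{ij} = <φ_i, φ_j> and b_i = <f, φ_i>, with φ_0 = 1, φ_1 = x, φ_2 = x^2.
G =
  [2, 0, 2/3]
  [0, 2/3, 0]
  [2/3, 0, 2/5],
b = (14/15, 26/15, -2/105).
Solving gives a_0 = 38/35, a_1 = 13/5, a_2 = -13/7, so
  g(x) = -13*x^2/7 + 13*x/5 + 38/35.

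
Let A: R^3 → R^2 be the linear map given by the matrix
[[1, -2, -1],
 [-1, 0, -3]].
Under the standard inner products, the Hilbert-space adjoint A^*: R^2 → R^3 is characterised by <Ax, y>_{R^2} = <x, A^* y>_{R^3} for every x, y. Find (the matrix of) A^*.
A^* = A^T =
[[1, -1],
 [-2, 0],
 [-1, -3]]

For real matrices with standard dot products, the defining identity <Ax, y> = <x, A^* y> gives (Ax)^T y = x^T (A^*) y, i.e. x^T A^T y = x^T (A^*) y. Since this holds for all x, y, we must have A^* = A^T. Therefore
A^* =
[[1, -1],
 [-2, 0],
 [-1, -3]].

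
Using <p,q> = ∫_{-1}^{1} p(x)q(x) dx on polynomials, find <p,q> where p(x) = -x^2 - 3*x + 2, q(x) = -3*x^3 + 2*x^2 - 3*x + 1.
<p,q> = 74/5

Expand the product: p(x)·q(x) = 3*x^5 + 7*x^4 - 9*x^3 + 12*x^2 - 9*x + 2.
∫_{-1}^{1} of each monomial x^k gives [2/(k+1) if k even, 0 if k odd]. Integrating term-by-term (or equivalently evaluating the antiderivative F(x) = x^6/2 + 7*x^5/5 - 9*x^4/4 + 4*x^3 - 9*x^2/2 + 2*x at the endpoints):
  F(1) − F(−1) = 23/20 − (-273/20) = 74/5.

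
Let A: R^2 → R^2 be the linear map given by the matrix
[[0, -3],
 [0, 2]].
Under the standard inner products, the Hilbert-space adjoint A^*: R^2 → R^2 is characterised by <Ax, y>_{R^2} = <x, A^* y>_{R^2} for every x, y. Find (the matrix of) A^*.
A^* = A^T =
[[0, 0],
 [-3, 2]]

For real matrices with standard dot products, the defining identity <Ax, y> = <x, A^* y> gives (Ax)^T y = x^T (A^*) y, i.e. x^T A^T y = x^T (A^*) y. Since this holds for all x, y, we must have A^* = A^T. Therefore
A^* =
[[0, 0],
 [-3, 2]].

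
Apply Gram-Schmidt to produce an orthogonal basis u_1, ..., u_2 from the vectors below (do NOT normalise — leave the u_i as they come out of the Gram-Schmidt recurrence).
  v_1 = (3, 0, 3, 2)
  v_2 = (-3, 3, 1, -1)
Orthogonal basis:
  u_1 = (3, 0, 3, 2)
  u_2 = (-21/11, 3, 23/11, -3/11)

Apply the Gram-Schmidt recurrence
  u_1 = v_1
  u_i = v_i − Σ_{j<i} ((v_i · u_j) / (u_j · u_j)) · u_j.

Step by step this gives:
  u_1 = (3, 0, 3, 2)
  u_2 = (-21/11, 3, 23/11, -3/11)

Orthogonality check:
  u_2 · u_1 = 0 (should be 0)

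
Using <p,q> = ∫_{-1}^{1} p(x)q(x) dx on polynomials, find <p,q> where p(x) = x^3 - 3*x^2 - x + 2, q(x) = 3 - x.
<p,q> = 94/15

Expand the product: p(x)·q(x) = -x^4 + 6*x^3 - 8*x^2 - 5*x + 6.
∫_{-1}^{1} of each monomial x^k gives [2/(k+1) if k even, 0 if k odd]. Integrating term-by-term (or equivalently evaluating the antiderivative F(x) = -x^5/5 + 3*x^4/2 - 8*x^3/3 - 5*x^2/2 + 6*x at the endpoints):
  F(1) − F(−1) = 32/15 − (-62/15) = 94/15.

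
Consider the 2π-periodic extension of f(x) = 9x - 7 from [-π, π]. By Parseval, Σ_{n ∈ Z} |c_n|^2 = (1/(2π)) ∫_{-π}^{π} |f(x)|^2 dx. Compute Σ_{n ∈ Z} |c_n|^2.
Σ |c_n|^2 = 27π^2 + 49

Expand and integrate term by term over [-π, π]:
  ∫ (9x)^2 dx = 81·(2π^3/3); ∫ 2·9·(-7)·x dx = 0 (odd integrand); ∫ (-7)^2 dx = 49·2π.
So (1/(2π)) ∫_{-π}^{π} (9x - 7)^2 dx = 81π^2/3 + 49 = 27π^2 + 49.
Parseval ⇒ Σ |c_n|^2 = 27π^2 + 49.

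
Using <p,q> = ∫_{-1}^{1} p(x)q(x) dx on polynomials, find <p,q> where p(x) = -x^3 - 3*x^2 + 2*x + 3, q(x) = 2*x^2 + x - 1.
<p,q> = -22/15

Expand the product: p(x)·q(x) = -2*x^5 - 7*x^4 + 2*x^3 + 11*x^2 + x - 3.
∫_{-1}^{1} of each monomial x^k gives [2/(k+1) if k even, 0 if k odd]. Integrating term-by-term (or equivalently evaluating the antiderivative F(x) = -x^6/3 - 7*x^5/5 + x^4/2 + 11*x^3/3 + x^2/2 - 3*x at the endpoints):
  F(1) − F(−1) = -1/15 − (7/5) = -22/15.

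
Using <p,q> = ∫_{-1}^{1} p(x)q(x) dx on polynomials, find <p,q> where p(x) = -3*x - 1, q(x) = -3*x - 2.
<p,q> = 10

Expand the product: p(x)·q(x) = 9*x^2 + 9*x + 2.
∫_{-1}^{1} of each monomial x^k gives [2/(k+1) if k even, 0 if k odd]. Integrating term-by-term (or equivalently evaluating the antiderivative F(x) = 3*x^3 + 9*x^2/2 + 2*x at the endpoints):
  F(1) − F(−1) = 19/2 − (-1/2) = 10.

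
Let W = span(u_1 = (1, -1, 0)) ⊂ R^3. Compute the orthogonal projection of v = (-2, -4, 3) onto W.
proj_W(v) = (1, -1, 0)

Set up U = [u_1 | ... | u_1] ∈ R^(3×1). The projector onto W = col(U) is P = U (U^T U)^(-1) U^T.
Compute U^T U =
  [2],
and U^T v = (2).
Solve U^T U · c = U^T v for the coefficients: c = (1). The projection is proj_W(v) = U c.
Check: (v - proj_W(v)) · u_1 = 0  (should be 0).
Result: proj_W(v) = (1, -1, 0).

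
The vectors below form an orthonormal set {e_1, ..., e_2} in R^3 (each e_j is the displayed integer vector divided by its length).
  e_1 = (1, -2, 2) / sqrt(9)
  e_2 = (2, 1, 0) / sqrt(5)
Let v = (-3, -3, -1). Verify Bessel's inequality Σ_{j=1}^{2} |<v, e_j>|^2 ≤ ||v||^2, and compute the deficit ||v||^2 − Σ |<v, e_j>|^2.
Σ |<v, e_j>|^2 = 734/45; ||v||^2 = 19; deficit = 121/45

Write each e_j = u_j / sqrt(<u_j, u_j>) where u_j is the displayed integer vector. Then <v, e_j> = <v, u_j> / sqrt(<u_j, u_j>), so |<v, e_j>|^2 = <v, u_j>^2 / <u_j, u_j>.
Coefficients: <v, e_1> = 1/sqrt(9), <v, e_2> = -9/sqrt(5).
Square and sum: Σ |<v, e_j>|^2 = 734/45.
Compute ||v||^2 = v·v = 19.
Deficit = 19 − 734/45 = 121/45 ≥ 0, confirming Bessel's inequality. (The deficit equals ||v − Σ <v,e_j> e_j||^2, the squared distance from v to span{e_j}.)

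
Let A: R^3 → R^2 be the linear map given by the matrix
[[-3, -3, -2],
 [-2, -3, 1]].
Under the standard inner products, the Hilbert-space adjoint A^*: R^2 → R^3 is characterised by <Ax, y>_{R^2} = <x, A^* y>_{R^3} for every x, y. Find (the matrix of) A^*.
A^* = A^T =
[[-3, -2],
 [-3, -3],
 [-2, 1]]

For real matrices with standard dot products, the defining identity <Ax, y> = <x, A^* y> gives (Ax)^T y = x^T (A^*) y, i.e. x^T A^T y = x^T (A^*) y. Since this holds for all x, y, we must have A^* = A^T. Therefore
A^* =
[[-3, -2],
 [-3, -3],
 [-2, 1]].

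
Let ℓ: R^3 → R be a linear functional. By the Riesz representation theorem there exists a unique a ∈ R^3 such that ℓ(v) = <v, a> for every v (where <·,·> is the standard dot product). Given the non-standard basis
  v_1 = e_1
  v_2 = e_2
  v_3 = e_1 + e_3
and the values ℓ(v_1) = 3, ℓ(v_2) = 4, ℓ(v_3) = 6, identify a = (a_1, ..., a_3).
a = (3, 4, 3)

Write a = (a_1, ..., a_3) in the standard basis. For each basis vector v_i, ℓ(v_i) = <v_i, a> is a linear equation in the a_j's. Collect the n equations into a matrix system V a = ℓ, where row i of V is v_i (expressed in the standard basis). Since V is invertible (lower-triangular with 1s on the diagonal, up to permutation), solve by back-substitution:
  V =
[[1, 0, 0],
 [0, 1, 0],
 [1, 0, 1]]
  V a = (3, 4, 6)
Solving gives a = (3, 4, 3).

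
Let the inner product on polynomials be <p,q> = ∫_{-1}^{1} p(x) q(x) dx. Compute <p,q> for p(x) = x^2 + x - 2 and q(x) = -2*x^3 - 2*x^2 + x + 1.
<p,q> = -8/5

Expand the product: p(x)·q(x) = -2*x^5 - 4*x^4 + 3*x^3 + 6*x^2 - x - 2.
∫_{-1}^{1} of each monomial x^k gives [2/(k+1) if k even, 0 if k odd]. Integrating term-by-term (or equivalently evaluating the antiderivative F(x) = -x^6/3 - 4*x^5/5 + 3*x^4/4 + 2*x^3 - x^2/2 - 2*x at the endpoints):
  F(1) − F(−1) = -53/60 − (43/60) = -8/5.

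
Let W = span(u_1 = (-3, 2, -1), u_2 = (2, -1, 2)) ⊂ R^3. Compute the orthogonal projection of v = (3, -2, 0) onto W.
proj_W(v) = (75/26, -28/13, 1/26)

Set up U = [u_1 | ... | u_2] ∈ R^(3×2). The projector onto W = col(U) is P = U (U^T U)^(-1) U^T.
Compute U^T U =
  [14, -10]
  [-10, 9],
and U^T v = (-13, 8).
Solve U^T U · c = U^T v for the coefficients: c = (-37/26, -9/13). The projection is proj_W(v) = U c.
Check: (v - proj_W(v)) · u_1 = 0  (should be 0).
Check: (v - proj_W(v)) · u_2 = 0  (should be 0).
Result: proj_W(v) = (75/26, -28/13, 1/26).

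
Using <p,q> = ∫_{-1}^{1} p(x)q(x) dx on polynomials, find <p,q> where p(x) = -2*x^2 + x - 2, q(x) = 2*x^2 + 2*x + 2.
<p,q> = -68/5

Expand the product: p(x)·q(x) = -4*x^4 - 2*x^3 - 6*x^2 - 2*x - 4.
∫_{-1}^{1} of each monomial x^k gives [2/(k+1) if k even, 0 if k odd]. Integrating term-by-term (or equivalently evaluating the antiderivative F(x) = -4*x^5/5 - x^4/2 - 2*x^3 - x^2 - 4*x at the endpoints):
  F(1) − F(−1) = -83/10 − (53/10) = -68/5.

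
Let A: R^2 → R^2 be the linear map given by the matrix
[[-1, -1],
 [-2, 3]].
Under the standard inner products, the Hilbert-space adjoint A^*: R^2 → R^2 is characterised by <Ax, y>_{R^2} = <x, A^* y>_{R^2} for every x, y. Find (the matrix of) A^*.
A^* = A^T =
[[-1, -2],
 [-1, 3]]

For real matrices with standard dot products, the defining identity <Ax, y> = <x, A^* y> gives (Ax)^T y = x^T (A^*) y, i.e. x^T A^T y = x^T (A^*) y. Since this holds for all x, y, we must have A^* = A^T. Therefore
A^* =
[[-1, -2],
 [-1, 3]].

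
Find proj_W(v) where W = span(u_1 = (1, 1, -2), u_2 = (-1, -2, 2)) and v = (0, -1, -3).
proj_W(v) = (6/5, -1, -12/5)

Set up U = [u_1 | ... | u_2] ∈ R^(3×2). The projector onto W = col(U) is P = U (U^T U)^(-1) U^T.
Compute U^T U =
  [6, -7]
  [-7, 9],
and U^T v = (5, -4).
Solve U^T U · c = U^T v for the coefficients: c = (17/5, 11/5). The projection is proj_W(v) = U c.
Check: (v - proj_W(v)) · u_1 = 0  (should be 0).
Check: (v - proj_W(v)) · u_2 = 0  (should be 0).
Result: proj_W(v) = (6/5, -1, -12/5).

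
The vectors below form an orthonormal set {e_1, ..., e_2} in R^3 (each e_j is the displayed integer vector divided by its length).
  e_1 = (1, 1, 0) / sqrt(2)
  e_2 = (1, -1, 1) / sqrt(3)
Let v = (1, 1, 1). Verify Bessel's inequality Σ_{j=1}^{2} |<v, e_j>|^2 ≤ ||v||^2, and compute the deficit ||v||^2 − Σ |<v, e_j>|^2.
Σ |<v, e_j>|^2 = 7/3; ||v||^2 = 3; deficit = 2/3

Write each e_j = u_j / sqrt(<u_j, u_j>) where u_j is the displayed integer vector. Then <v, e_j> = <v, u_j> / sqrt(<u_j, u_j>), so |<v, e_j>|^2 = <v, u_j>^2 / <u_j, u_j>.
Coefficients: <v, e_1> = 2/sqrt(2), <v, e_2> = 1/sqrt(3).
Square and sum: Σ |<v, e_j>|^2 = 7/3.
Compute ||v||^2 = v·v = 3.
Deficit = 3 − 7/3 = 2/3 ≥ 0, confirming Bessel's inequality. (The deficit equals ||v − Σ <v,e_j> e_j||^2, the squared distance from v to span{e_j}.)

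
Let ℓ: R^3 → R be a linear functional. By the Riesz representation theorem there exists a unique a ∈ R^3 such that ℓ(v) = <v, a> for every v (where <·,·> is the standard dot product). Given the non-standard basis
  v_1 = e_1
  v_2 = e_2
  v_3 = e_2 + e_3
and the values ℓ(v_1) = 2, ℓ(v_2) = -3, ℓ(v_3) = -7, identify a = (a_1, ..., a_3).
a = (2, -3, -4)

Write a = (a_1, ..., a_3) in the standard basis. For each basis vector v_i, ℓ(v_i) = <v_i, a> is a linear equation in the a_j's. Collect the n equations into a matrix system V a = ℓ, where row i of V is v_i (expressed in the standard basis). Since V is invertible (lower-triangular with 1s on the diagonal, up to permutation), solve by back-substitution:
  V =
[[1, 0, 0],
 [0, 1, 0],
 [0, 1, 1]]
  V a = (2, -3, -7)
Solving gives a = (2, -3, -4).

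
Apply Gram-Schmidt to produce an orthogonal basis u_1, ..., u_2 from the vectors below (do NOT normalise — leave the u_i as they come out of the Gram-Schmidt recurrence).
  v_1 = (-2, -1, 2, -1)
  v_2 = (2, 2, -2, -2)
Orthogonal basis:
  u_1 = (-2, -1, 2, -1)
  u_2 = (2/5, 6/5, -2/5, -14/5)

Apply the Gram-Schmidt recurrence
  u_1 = v_1
  u_i = v_i − Σ_{j<i} ((v_i · u_j) / (u_j · u_j)) · u_j.

Step by step this gives:
  u_1 = (-2, -1, 2, -1)
  u_2 = (2/5, 6/5, -2/5, -14/5)

Orthogonality check:
  u_2 · u_1 = 0 (should be 0)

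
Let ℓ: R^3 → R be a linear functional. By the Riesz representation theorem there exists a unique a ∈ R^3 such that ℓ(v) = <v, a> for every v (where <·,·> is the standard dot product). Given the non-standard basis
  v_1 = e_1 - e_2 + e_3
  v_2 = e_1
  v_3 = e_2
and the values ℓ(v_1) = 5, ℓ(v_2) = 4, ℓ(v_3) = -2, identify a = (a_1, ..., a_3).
a = (4, -2, -1)

Write a = (a_1, ..., a_3) in the standard basis. For each basis vector v_i, ℓ(v_i) = <v_i, a> is a linear equation in the a_j's. Collect the n equations into a matrix system V a = ℓ, where row i of V is v_i (expressed in the standard basis). Since V is invertible (lower-triangular with 1s on the diagonal, up to permutation), solve by back-substitution:
  V =
[[1, -1, 1],
 [1, 0, 0],
 [0, 1, 0]]
  V a = (5, 4, -2)
Solving gives a = (4, -2, -1).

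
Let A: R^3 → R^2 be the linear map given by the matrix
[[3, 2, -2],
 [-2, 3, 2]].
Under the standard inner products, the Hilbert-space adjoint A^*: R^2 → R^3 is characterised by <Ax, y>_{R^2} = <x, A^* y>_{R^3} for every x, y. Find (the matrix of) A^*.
A^* = A^T =
[[3, -2],
 [2, 3],
 [-2, 2]]

For real matrices with standard dot products, the defining identity <Ax, y> = <x, A^* y> gives (Ax)^T y = x^T (A^*) y, i.e. x^T A^T y = x^T (A^*) y. Since this holds for all x, y, we must have A^* = A^T. Therefore
A^* =
[[3, -2],
 [2, 3],
 [-2, 2]].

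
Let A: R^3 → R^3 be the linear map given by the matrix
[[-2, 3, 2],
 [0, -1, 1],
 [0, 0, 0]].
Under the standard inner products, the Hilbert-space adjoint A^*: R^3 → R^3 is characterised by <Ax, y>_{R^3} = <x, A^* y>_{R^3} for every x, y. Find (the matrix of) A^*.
A^* = A^T =
[[-2, 0, 0],
 [3, -1, 0],
 [2, 1, 0]]

For real matrices with standard dot products, the defining identity <Ax, y> = <x, A^* y> gives (Ax)^T y = x^T (A^*) y, i.e. x^T A^T y = x^T (A^*) y. Since this holds for all x, y, we must have A^* = A^T. Therefore
A^* =
[[-2, 0, 0],
 [3, -1, 0],
 [2, 1, 0]].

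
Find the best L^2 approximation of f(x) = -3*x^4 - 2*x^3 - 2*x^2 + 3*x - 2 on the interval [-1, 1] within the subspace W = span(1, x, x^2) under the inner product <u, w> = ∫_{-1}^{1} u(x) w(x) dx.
g(x) = -32*x^2/7 + 9*x/5 - 61/35

The best approximation g ∈ W is the orthogonal projection of f onto W. Writing g = a_0 + a_1 x + a_2 x^2, the coefficients solve the normal equations G · a = b where
  G_{ij} = <φ_i, φ_j> and b_i = <f, φ_i>, with φ_0 = 1, φ_1 = x, φ_2 = x^2.
G =
  [2, 0, 2/3]
  [0, 2/3, 0]
  [2/3, 0, 2/5],
b = (-98/15, 6/5, -314/105).
Solving gives a_0 = -61/35, a_1 = 9/5, a_2 = -32/7, so
  g(x) = -32*x^2/7 + 9*x/5 - 61/35.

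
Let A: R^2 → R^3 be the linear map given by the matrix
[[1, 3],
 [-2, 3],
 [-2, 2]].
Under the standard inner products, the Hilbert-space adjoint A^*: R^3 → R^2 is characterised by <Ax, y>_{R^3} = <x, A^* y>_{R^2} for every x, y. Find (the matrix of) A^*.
A^* = A^T =
[[1, -2, -2],
 [3, 3, 2]]

For real matrices with standard dot products, the defining identity <Ax, y> = <x, A^* y> gives (Ax)^T y = x^T (A^*) y, i.e. x^T A^T y = x^T (A^*) y. Since this holds for all x, y, we must have A^* = A^T. Therefore
A^* =
[[1, -2, -2],
 [3, 3, 2]].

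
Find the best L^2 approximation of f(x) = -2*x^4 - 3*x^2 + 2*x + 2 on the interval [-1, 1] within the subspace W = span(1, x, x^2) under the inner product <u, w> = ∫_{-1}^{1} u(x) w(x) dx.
g(x) = -33*x^2/7 + 2*x + 76/35

The best approximation g ∈ W is the orthogonal projection of f onto W. Writing g = a_0 + a_1 x + a_2 x^2, the coefficients solve the normal equations G · a = b where
  G_{ij} = <φ_i, φ_j> and b_i = <f, φ_i>, with φ_0 = 1, φ_1 = x, φ_2 = x^2.
G =
  [2, 0, 2/3]
  [0, 2/3, 0]
  [2/3, 0, 2/5],
b = (6/5, 4/3, -46/105).
Solving gives a_0 = 76/35, a_1 = 2, a_2 = -33/7, so
  g(x) = -33*x^2/7 + 2*x + 76/35.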